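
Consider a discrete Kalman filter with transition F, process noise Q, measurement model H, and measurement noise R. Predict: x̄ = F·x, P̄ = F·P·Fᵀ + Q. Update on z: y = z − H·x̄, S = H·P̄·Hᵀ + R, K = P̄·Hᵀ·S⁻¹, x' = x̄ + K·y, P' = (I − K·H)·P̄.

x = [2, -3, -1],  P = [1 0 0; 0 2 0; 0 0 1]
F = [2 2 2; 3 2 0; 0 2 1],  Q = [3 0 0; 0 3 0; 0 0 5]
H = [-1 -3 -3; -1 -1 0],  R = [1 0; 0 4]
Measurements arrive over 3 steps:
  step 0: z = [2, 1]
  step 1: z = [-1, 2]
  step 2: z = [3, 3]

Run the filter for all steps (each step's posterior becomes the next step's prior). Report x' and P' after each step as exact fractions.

step 0: x' = [-17151/7873, 19298/7873, -19185/7873], P' = [28124/7873 -15872/7873 6572/7873; -15872/7873 25288/7873 -19820/7873; 6572/7873 -19820/7873 18294/7873]
step 1: x' = [-39866823/14760053, 2775851/14760053, 4454233/4217158], P' = [41940574/14760053 -14884316/14760053 164913/4217158; -14884316/14760053 36969494/14760053 -8976657/4217158; 164913/4217158 -8976657/4217158 9249409/4217158]
step 2: x' = [-326018887957/417007367299, -1065558822096/417007367299, 753726598982/417007367299], P' = [1147148773067/417007367299 -438643790083/417007367299 48025609834/417007367299; -438643790083/417007367299 1056889694503/417007367299 -893372583390/417007367299; 48025609834/417007367299 -893372583390/417007367299 908771615363/417007367299]

step 0: x̄ = F·x = [-4, 0, -7]
step 0: P̄ = F·P·Fᵀ + Q = [19 14 10; 14 20 8; 10 8 14]
step 0: y = z − H·x̄ = [-23, -3]
step 0: S = H·P̄·Hᵀ + R = [614 189; 189 71]
step 0: K = P̄·Hᵀ·S⁻¹ = [-224/7873 -3063/7873; -532/7873 -2354/7873; -1994/7873 3312/7873]
step 0: x' = x̄ + K·y = [-17151/7873, 19298/7873, -19185/7873]
step 0: P' = (I − K·H)·P̄ = [28124/7873 -15872/7873 6572/7873; -15872/7873 25288/7873 -19820/7873; 6572/7873 -19820/7873 18294/7873]
step 1: x̄ = F·x = [-34076/7873, -12857/7873, 19411/7873]
step 1: P̄ = F·P·Fᵀ + Q = [77483/7873 71328/7873 -31524/7873; 71328/7873 187423/7873 -14004/7873; -31524/7873 -14004/7873 79531/7873]
step 1: y = z − H·x̄ = [-22287/7873, -31187/7873]
step 1: S = H·P̄·Hᵀ + R = [2474694/7873 788480/7873; 788480/7873 439054/7873]
step 1: K = P̄·Hᵀ·S⁻¹ = [25475/383378 -13528129/29520106; -45955/383378 -11042589/29520106; -89379/383378 1101468/2108579]
step 1: x' = x̄ + K·y = [-39866823/14760053, 2775851/14760053, 4454233/4217158]
step 1: P' = (I − K·H)·P̄ = [41940574/14760053 -14884316/14760053 164913/4217158; -14884316/14760053 36969494/14760053 -8976657/4217158; 164913/4217158 -8976657/4217158 9249409/4217158]
step 2: x̄ = F·x = [-43002313/14760053, -16292681/2108579, 42283035/29520106]
step 2: P̄ = F·P·Fᵀ + Q = [123608797/14760053 18352605/2108579 -34268831/14760053; 18352605/2108579 55858787/2108579 -723695/4217158; -34268831/14760053 -723695/4217158 256755949/29520106]
step 2: y = z − H·x̄ = [-554887805/29520106, -112770921/14760053]
step 2: S = H·P̄·Hᵀ + R = [10664955681/29520106 3400221947/29520106; 3400221947/29520106 830596988/14760053]
step 2: K = P̄·Hᵀ·S⁻¹ = [24705767680/417007367299 -177126245746/417007367299; -51907543256/417007367299 -154561476105/417007367299; -94222705753/417007367299 211336743389/417007367299]
step 2: x' = x̄ + K·y = [-326018887957/417007367299, -1065558822096/417007367299, 753726598982/417007367299]
step 2: P' = (I − K·H)·P̄ = [1147148773067/417007367299 -438643790083/417007367299 48025609834/417007367299; -438643790083/417007367299 1056889694503/417007367299 -893372583390/417007367299; 48025609834/417007367299 -893372583390/417007367299 908771615363/417007367299]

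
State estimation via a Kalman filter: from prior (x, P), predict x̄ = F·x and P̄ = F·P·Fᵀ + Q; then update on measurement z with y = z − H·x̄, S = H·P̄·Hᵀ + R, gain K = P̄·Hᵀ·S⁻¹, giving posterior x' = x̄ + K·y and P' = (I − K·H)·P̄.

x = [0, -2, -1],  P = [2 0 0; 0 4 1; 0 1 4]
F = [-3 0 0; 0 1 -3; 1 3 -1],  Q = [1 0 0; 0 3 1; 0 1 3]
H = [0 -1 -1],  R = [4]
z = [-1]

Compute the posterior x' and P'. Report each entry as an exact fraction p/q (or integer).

x̄ = F·x = [0, 1, -5]
P̄ = F·P·Fᵀ + Q = [19 0 -6; 0 37 15; -6 15 39]
y = z − H·x̄ = [-5]
S = H·P̄·Hᵀ + R = [110]
K = P̄·Hᵀ·S⁻¹ = [3/55; -26/55; -27/55]
x' = x̄ + K·y = [-3/11, 37/11, -28/11]
P' = (I − K·H)·P̄ = [1027/55 156/55 -168/55; 156/55 683/55 -579/55; -168/55 -579/55 687/55]

x' = [-3/11, 37/11, -28/11]
P' = [1027/55 156/55 -168/55; 156/55 683/55 -579/55; -168/55 -579/55 687/55]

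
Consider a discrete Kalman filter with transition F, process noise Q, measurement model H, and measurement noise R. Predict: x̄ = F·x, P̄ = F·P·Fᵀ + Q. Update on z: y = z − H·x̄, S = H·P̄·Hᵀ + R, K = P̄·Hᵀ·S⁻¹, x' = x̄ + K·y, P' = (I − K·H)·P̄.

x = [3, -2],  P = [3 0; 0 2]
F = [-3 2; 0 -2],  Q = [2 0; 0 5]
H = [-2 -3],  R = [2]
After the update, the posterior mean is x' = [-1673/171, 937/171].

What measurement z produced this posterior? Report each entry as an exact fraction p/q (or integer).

x̄ = F·x = [-13, 4]
P̄ = F·P·Fᵀ + Q = [37 -8; -8 13]
S = H·P̄·Hᵀ + R = [171]
K = P̄·Hᵀ·S⁻¹ = [-50/171; -23/171]
x' − x̄ = [550/171, 253/171] = K·y
y = (KᵀK)⁻¹·Kᵀ·(x' − x̄) = [-11]
z = y + H·x̄ = [-11] + [14] = [3]

z = [3]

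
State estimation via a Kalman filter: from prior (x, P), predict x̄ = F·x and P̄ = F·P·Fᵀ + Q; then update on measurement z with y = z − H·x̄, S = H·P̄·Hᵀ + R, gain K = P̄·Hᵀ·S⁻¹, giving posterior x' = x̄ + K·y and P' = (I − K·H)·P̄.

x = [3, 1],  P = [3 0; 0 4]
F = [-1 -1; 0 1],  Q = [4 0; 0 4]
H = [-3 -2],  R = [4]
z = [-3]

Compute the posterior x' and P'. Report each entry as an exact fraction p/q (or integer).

x̄ = F·x = [-4, 1]
P̄ = F·P·Fᵀ + Q = [11 -4; -4 8]
y = z − H·x̄ = [-13]
S = H·P̄·Hᵀ + R = [87]
K = P̄·Hᵀ·S⁻¹ = [-25/87; -4/87]
x' = x̄ + K·y = [-23/87, 139/87]
P' = (I − K·H)·P̄ = [332/87 -448/87; -448/87 680/87]

x' = [-23/87, 139/87]
P' = [332/87 -448/87; -448/87 680/87]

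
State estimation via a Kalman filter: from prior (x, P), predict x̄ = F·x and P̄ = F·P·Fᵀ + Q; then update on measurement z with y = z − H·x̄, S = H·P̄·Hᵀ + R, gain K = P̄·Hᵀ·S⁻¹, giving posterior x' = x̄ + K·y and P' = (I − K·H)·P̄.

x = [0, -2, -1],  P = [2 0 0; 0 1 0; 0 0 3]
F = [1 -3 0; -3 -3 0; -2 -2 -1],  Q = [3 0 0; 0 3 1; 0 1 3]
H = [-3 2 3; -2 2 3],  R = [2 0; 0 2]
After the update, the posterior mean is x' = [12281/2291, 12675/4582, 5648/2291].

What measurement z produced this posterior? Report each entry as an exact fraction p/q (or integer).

z = [-3, 2]

x̄ = F·x = [6, 6, 5]
P̄ = F·P·Fᵀ + Q = [14 3 2; 3 30 19; 2 19 18]
S = H·P̄·Hᵀ + R = [566 534; 534 520]
K = P̄·Hᵀ·S⁻¹ = [-1764/2291 1741/2291; -1557/4582 2577/4582; -568/2291 971/2291]
x' − x̄ = [-1465/2291, -14817/4582, -5807/2291] = K·y
y = (KᵀK)⁻¹·Kᵀ·(x' − x̄) = [-12, -13]
z = y + H·x̄ = [-12, -13] + [9, 15] = [-3, 2]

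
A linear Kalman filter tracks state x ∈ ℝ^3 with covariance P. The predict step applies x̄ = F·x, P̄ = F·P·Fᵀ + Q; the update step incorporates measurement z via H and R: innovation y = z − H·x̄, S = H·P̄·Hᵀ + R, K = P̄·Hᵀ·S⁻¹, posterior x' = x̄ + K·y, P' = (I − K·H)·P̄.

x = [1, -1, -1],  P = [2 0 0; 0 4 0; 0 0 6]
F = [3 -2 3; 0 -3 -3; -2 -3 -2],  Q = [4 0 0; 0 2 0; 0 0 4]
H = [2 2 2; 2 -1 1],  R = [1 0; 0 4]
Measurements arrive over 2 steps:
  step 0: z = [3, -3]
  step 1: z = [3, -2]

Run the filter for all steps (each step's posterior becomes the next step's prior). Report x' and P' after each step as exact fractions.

step 0: x' = [-3872/29433, 64114/29433, -5287/9811], P' = [575695/117732 45502/29433 -63058/9811; 45502/29433 40492/29433 -27400/9811; -63058/9811 -27400/9811 91560/9811]
step 1: x' = [400104154/484392159, 1031405116/484392159, -746402708/484392159], P' = [8156968423/3875137272 476797507/968784318 -4925464333/1937568636; 476797507/968784318 491463338/484392159 -656698705/484392159; -4925464333/1937568636 -656698705/484392159 3817475359/968784318]

step 0: x̄ = F·x = [2, 6, 3]
step 0: P̄ = F·P·Fᵀ + Q = [92 -30 -24; -30 92 72; -24 72 72]
step 0: y = z − H·x̄ = [-19, -4]
step 0: S = H·P̄·Hᵀ + R = [1169 124; 124 416]
step 0: K = P̄·Hᵀ·S⁻¹ = [1007/58866 106343/235464; 7588/29433 -7922/29433; 2204/9811 -1789/9811]
step 0: x' = x̄ + K·y = [-3872/29433, 64114/29433, -5287/9811]
step 0: P' = (I − K·H)·P̄ = [575695/117732 45502/29433 -63058/9811; 45502/29433 40492/29433 -27400/9811; -63058/9811 -27400/9811 91560/9811]
step 1: x̄ = F·x = [-187427/29433, -48253/9811, -152876/29433]
step 1: P̄ = F·P·Fᵀ + Q = [4329511/117732 -229840/9811 369815/58866; -229840/9811 471938/9811 -27508/9811; 369815/58866 -27508/9811 202807/29433]
step 1: y = z − H·x̄ = [1058423/29433, 108035/9811]
step 1: S = H·P̄·Hᵀ + R = [6136336/29433 544634/9811; 544634/9811 3242874/9811]
step 1: K = P̄·Hᵀ·S⁻¹ = [71076595/645856212 569477269/1937568636; 48775591/161464053 -167841134/484392159; 27563855/322928106 51352109/968784318]
step 1: x' = x̄ + K·y = [400104154/484392159, 1031405116/484392159, -746402708/484392159]
step 1: P' = (I − K·H)·P̄ = [8156968423/3875137272 476797507/968784318 -4925464333/1937568636; 476797507/968784318 491463338/484392159 -656698705/484392159; -4925464333/1937568636 -656698705/484392159 3817475359/968784318]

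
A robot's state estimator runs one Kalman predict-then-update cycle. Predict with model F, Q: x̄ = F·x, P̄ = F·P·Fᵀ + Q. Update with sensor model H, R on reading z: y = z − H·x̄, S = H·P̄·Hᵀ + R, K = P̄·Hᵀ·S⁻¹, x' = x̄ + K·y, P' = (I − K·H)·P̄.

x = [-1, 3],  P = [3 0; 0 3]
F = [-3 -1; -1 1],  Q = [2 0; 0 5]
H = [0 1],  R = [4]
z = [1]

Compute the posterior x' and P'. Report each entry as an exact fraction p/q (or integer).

x̄ = F·x = [0, 4]
P̄ = F·P·Fᵀ + Q = [32 6; 6 11]
y = z − H·x̄ = [-3]
S = H·P̄·Hᵀ + R = [15]
K = P̄·Hᵀ·S⁻¹ = [2/5; 11/15]
x' = x̄ + K·y = [-6/5, 9/5]
P' = (I − K·H)·P̄ = [148/5 8/5; 8/5 44/15]

x' = [-6/5, 9/5]
P' = [148/5 8/5; 8/5 44/15]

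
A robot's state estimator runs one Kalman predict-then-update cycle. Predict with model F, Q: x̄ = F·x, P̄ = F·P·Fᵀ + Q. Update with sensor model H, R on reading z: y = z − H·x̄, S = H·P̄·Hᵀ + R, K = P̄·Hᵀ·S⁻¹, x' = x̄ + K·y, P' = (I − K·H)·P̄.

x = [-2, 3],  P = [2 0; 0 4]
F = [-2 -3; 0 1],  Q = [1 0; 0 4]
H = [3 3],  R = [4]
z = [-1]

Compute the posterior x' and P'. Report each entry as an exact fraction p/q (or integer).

x̄ = F·x = [-5, 3]
P̄ = F·P·Fᵀ + Q = [45 -12; -12 8]
y = z − H·x̄ = [5]
S = H·P̄·Hᵀ + R = [265]
K = P̄·Hᵀ·S⁻¹ = [99/265; -12/265]
x' = x̄ + K·y = [-166/53, 147/53]
P' = (I − K·H)·P̄ = [2124/265 -1992/265; -1992/265 1976/265]

x' = [-166/53, 147/53]
P' = [2124/265 -1992/265; -1992/265 1976/265]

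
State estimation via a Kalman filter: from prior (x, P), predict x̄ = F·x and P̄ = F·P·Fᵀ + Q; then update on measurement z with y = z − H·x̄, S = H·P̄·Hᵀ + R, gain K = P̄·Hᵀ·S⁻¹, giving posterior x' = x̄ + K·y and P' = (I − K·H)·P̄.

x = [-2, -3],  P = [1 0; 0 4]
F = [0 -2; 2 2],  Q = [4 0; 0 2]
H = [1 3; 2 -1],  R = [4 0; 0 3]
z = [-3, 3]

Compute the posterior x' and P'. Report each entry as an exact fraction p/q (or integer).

x̄ = F·x = [6, -10]
P̄ = F·P·Fᵀ + Q = [20 -16; -16 22]
y = z − H·x̄ = [21, -19]
S = H·P̄·Hᵀ + R = [126 -106; -106 169]
K = P̄·Hᵀ·S⁻¹ = [602/5029 2044/5029; 29/107 -16/107]
x' = x̄ + K·y = [3980/5029, -157/107]
P' = (I − K·H)·P̄ = [2972/5029 -4/107; -4/107 40/107]

x' = [3980/5029, -157/107]
P' = [2972/5029 -4/107; -4/107 40/107]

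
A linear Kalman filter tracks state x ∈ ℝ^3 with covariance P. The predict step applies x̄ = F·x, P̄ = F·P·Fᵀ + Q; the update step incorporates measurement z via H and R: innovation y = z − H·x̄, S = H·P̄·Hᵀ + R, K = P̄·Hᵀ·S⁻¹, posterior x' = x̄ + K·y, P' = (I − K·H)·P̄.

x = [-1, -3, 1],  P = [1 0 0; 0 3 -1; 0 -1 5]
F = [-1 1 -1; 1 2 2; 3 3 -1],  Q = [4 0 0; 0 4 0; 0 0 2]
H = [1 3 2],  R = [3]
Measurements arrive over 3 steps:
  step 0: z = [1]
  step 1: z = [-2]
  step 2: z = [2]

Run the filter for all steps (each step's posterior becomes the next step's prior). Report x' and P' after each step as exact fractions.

step 0: x̄ = F·x = [-3, -5, -13]
step 0: P̄ = F·P·Fᵀ + Q = [15 -5 15; -5 29 7; 15 7 49]
step 0: y = z − H·x̄ = [45]
step 0: S = H·P̄·Hᵀ + R = [589]
step 0: K = P̄·Hᵀ·S⁻¹ = [30/589; 96/589; 134/589]
step 0: x' = x̄ + K·y = [-417/589, 1375/589, -1627/589]
step 0: P' = (I − K·H)·P̄ = [7935/589 -5825/589 4815/589; -5825/589 7865/589 -8741/589; 4815/589 -8741/589 10905/589]
step 1: x̄ = F·x = [3419/589, -921/589, 4501/589]
step 1: P̄ = F·P·Fᵀ + Q = [67823/589 -22635/589 36029/589; -22635/589 11403/589 -14129/589; 36029/589 -14129/589 72989/589]
step 1: y = z − H·x̄ = [-10836/589]
step 1: S = H·P̄·Hᵀ + R = [302931/589]
step 1: K = P̄·Hᵀ·S⁻¹ = [23992/100977; -172/3123; 46540/100977]
step 1: x' = x̄ + K·y = [48253/33659, -191/347, -28189/33659]
step 1: P' = (I − K·H)·P̄ = [2898537/33659 -32999/1041 163179/33659; -32999/1041 55589/3123 -11381/1041; 163179/33659 -11381/1041 493659/33659]
step 2: x̄ = F·x = [-38591/33659, -45179/33659, 117367/33659]
step 2: P̄ = F·P·Fᵀ + Q = [65900003/302931 -18991553/302931 -15776969/100977; -18991553/302931 7607453/302931 3132875/100977; -15776969/100977 3132875/100977 14063365/33659]
step 2: y = z − H·x̄ = [6712/33659]
step 2: S = H·P̄·Hᵀ + R = [451067567/302931]
step 2: K = P̄·Hᵀ·S⁻¹ = [-85736470/451067567; 22628056/451067567; 234005538/451067567]
step 2: x' = x̄ + K·y = [-534258643/451067567, -600935919/451067567, 1619510155/451067567]
step 2: P' = (I − K·H)·P̄ = [73860422771/451067567 -21874367301/451067567 -4247265139/451067567; -21874367301/451067567 9637331265/451067567 -3484871163/451067567; -4247265139/451067567 -3484871163/451067567 7701947621/451067567]

step 0: x' = [-417/589, 1375/589, -1627/589], P' = [7935/589 -5825/589 4815/589; -5825/589 7865/589 -8741/589; 4815/589 -8741/589 10905/589]
step 1: x' = [48253/33659, -191/347, -28189/33659], P' = [2898537/33659 -32999/1041 163179/33659; -32999/1041 55589/3123 -11381/1041; 163179/33659 -11381/1041 493659/33659]
step 2: x' = [-534258643/451067567, -600935919/451067567, 1619510155/451067567], P' = [73860422771/451067567 -21874367301/451067567 -4247265139/451067567; -21874367301/451067567 9637331265/451067567 -3484871163/451067567; -4247265139/451067567 -3484871163/451067567 7701947621/451067567]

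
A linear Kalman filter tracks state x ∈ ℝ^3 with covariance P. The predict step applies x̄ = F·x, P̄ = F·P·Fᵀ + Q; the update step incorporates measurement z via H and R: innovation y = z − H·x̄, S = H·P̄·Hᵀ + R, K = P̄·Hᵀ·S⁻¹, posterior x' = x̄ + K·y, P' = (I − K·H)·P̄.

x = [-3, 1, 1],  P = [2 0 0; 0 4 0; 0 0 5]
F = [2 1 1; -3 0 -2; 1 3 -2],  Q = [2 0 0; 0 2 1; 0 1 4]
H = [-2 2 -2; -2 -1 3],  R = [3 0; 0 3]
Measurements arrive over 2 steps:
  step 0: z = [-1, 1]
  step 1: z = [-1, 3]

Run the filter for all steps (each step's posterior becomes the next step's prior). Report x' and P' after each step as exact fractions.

step 0: x' = [143662/202181, 47897/28883, 277430/202181], P' = [150327/202181 36672/28883 165912/202181; 36672/28883 118827/28883 71202/28883; 165912/202181 71202/28883 346971/202181]
step 1: x' = [-382515311/1313976162, -351179609/1313976162, 134708578/218996027], P' = [4601941597/7883856972 6141003577/7883856972 224691625/437992054; 6141003577/7883856972 20380511785/7883856972 656527807/437992054; 224691625/437992054 656527807/437992054 241800357/218996027]

step 0: x̄ = F·x = [-4, 7, -2]
step 0: P̄ = F·P·Fᵀ + Q = [19 -22 6; -22 40 15; 6 15 62]
step 0: y = z − H·x̄ = [-27, 6]
step 0: S = H·P̄·Hᵀ + R = [591 -224; -224 427]
step 0: K = P̄·Hᵀ·S⁻¹ = [-5670/28883 -19874/202181; 7302/28883 7145/28883; -1378/28883 70225/202181]
step 0: x' = x̄ + K·y = [143662/202181, 47897/28883, 277430/202181]
step 0: P' = (I − K·H)·P̄ = [150327/202181 36672/28883 165912/202181; 36672/28883 118827/28883 71202/28883; 165912/202181 71202/28883 346971/202181]
step 1: x̄ = F·x = [900033/202181, -985846/202181, 594639/202181]
step 1: P̄ = F·P·Fᵀ + Q = [4871722/202181 -4524228/202181 3899685/202181; -4524228/202181 5136133/202181 -3498088/202181; 3899685/202181 -3498088/202181 4728644/202181]
step 1: y = z − H·x̄ = [4758855/202181, -21362/11893]
step 1: S = H·P̄·Hᵀ + R = [154928547/202181 -2699580/11893; -2699580/11893 1404868/11893]
step 1: K = P̄·Hᵀ·S⁻¹ = [-417564545/1970964243 -356837669/2627952324; 403667947/1970964243 309998071/2627952324; -17254844/218996027 114963695/437992054]
step 1: x' = x̄ + K·y = [-382515311/1313976162, -351179609/1313976162, 134708578/218996027]
step 1: P' = (I − K·H)·P̄ = [4601941597/7883856972 6141003577/7883856972 224691625/437992054; 6141003577/7883856972 20380511785/7883856972 656527807/437992054; 224691625/437992054 656527807/437992054 241800357/218996027]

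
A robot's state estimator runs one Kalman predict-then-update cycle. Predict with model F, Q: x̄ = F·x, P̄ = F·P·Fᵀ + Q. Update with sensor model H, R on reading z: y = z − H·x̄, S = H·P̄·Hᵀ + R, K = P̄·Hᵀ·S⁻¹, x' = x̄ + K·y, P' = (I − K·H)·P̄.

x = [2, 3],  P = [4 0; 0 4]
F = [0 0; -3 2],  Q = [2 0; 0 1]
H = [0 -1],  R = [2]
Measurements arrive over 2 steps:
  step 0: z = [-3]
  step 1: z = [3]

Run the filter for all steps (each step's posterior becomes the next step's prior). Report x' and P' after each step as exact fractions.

step 0: x' = [0, 159/55], P' = [2 0; 0 106/55]
step 1: x' = [0, -3771/1579], P' = [2 0; 0 2938/1579]

step 0: x̄ = F·x = [0, 0]
step 0: P̄ = F·P·Fᵀ + Q = [2 0; 0 53]
step 0: y = z − H·x̄ = [-3]
step 0: S = H·P̄·Hᵀ + R = [55]
step 0: K = P̄·Hᵀ·S⁻¹ = [0; -53/55]
step 0: x' = x̄ + K·y = [0, 159/55]
step 0: P' = (I − K·H)·P̄ = [2 0; 0 106/55]
step 1: x̄ = F·x = [0, 318/55]
step 1: P̄ = F·P·Fᵀ + Q = [2 0; 0 1469/55]
step 1: y = z − H·x̄ = [483/55]
step 1: S = H·P̄·Hᵀ + R = [1579/55]
step 1: K = P̄·Hᵀ·S⁻¹ = [0; -1469/1579]
step 1: x' = x̄ + K·y = [0, -3771/1579]
step 1: P' = (I − K·H)·P̄ = [2 0; 0 2938/1579]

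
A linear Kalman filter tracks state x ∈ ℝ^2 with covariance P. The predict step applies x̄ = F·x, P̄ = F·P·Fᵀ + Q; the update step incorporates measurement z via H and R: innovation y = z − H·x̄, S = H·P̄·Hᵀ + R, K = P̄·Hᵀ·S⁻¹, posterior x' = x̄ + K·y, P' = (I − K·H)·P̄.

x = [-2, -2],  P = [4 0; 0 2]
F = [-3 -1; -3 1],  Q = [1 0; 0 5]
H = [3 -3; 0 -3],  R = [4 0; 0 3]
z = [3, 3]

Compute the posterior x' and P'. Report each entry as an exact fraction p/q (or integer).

x' = [2993/14713, -13820/14713]
P' = [11097/14713 4825/14713; 4825/14713 4861/14713]

x̄ = F·x = [8, 4]
P̄ = F·P·Fᵀ + Q = [39 34; 34 43]
y = z − H·x̄ = [-9, 15]
S = H·P̄·Hᵀ + R = [130 81; 81 390]
K = P̄·Hᵀ·S⁻¹ = [4704/14713 -4825/14713; -27/14713 -4861/14713]
x' = x̄ + K·y = [2993/14713, -13820/14713]
P' = (I − K·H)·P̄ = [11097/14713 4825/14713; 4825/14713 4861/14713]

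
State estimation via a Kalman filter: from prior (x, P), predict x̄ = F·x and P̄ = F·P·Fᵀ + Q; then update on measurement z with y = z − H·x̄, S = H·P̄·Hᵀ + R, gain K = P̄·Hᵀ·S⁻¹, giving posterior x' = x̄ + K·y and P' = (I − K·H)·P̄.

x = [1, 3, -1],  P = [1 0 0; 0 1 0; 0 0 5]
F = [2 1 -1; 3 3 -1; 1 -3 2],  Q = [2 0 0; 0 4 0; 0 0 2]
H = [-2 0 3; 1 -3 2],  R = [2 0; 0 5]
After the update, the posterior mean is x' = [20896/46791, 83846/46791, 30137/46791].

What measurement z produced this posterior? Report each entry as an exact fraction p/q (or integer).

z = [1, -3]

x̄ = F·x = [6, 13, -10]
P̄ = F·P·Fᵀ + Q = [12 14 -11; 14 27 -16; -11 -16 32]
S = H·P̄·Hᵀ + R = [470 407; 407 452]
K = P̄·Hᵀ·S⁻¹ = [-4600/46791 -1241/46791; 5941/46791 -15598/46791; 12229/46791 -556/46791]
x' − x̄ = [-259850/46791, -524437/46791, 498047/46791] = K·y
y = (KᵀK)⁻¹·Kᵀ·(x' − x̄) = [43, 50]
z = y + H·x̄ = [43, 50] + [-42, -53] = [1, -3]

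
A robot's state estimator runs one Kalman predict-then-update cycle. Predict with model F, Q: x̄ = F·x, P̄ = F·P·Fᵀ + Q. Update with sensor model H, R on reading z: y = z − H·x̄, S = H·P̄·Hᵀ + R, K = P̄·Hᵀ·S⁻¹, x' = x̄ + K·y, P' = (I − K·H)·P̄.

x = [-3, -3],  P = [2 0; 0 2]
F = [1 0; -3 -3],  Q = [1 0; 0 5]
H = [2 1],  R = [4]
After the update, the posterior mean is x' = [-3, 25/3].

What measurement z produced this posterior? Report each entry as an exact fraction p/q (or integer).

x̄ = F·x = [-3, 18]
P̄ = F·P·Fᵀ + Q = [3 -6; -6 41]
S = H·P̄·Hᵀ + R = [33]
K = P̄·Hᵀ·S⁻¹ = [0; 29/33]
x' − x̄ = [0, -29/3] = K·y
y = (KᵀK)⁻¹·Kᵀ·(x' − x̄) = [-11]
z = y + H·x̄ = [-11] + [12] = [1]

z = [1]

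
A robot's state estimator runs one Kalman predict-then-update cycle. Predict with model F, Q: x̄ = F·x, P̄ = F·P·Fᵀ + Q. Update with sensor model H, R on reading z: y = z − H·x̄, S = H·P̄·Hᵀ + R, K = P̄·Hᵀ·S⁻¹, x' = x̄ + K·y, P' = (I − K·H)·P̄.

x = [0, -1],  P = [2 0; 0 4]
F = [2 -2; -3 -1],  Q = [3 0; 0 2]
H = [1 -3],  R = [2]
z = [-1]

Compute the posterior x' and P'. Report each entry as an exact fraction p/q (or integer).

x' = [2, 1]
P' = [5742/269 1888/269; 1888/269 680/269]

x̄ = F·x = [2, 1]
P̄ = F·P·Fᵀ + Q = [27 -4; -4 24]
y = z − H·x̄ = [0]
S = H·P̄·Hᵀ + R = [269]
K = P̄·Hᵀ·S⁻¹ = [39/269; -76/269]
x' = x̄ + K·y = [2, 1]
P' = (I − K·H)·P̄ = [5742/269 1888/269; 1888/269 680/269]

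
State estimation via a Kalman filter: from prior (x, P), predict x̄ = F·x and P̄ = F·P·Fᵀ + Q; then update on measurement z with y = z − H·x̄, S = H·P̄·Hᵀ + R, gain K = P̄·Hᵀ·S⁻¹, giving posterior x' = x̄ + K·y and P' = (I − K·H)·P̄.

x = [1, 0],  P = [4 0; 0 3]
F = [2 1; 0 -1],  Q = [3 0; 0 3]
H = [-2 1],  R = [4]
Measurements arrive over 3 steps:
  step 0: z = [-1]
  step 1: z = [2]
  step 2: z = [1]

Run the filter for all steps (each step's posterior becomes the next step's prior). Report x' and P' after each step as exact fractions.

step 0: x' = [79/110, 18/55], P' = [211/110 117/55; 117/55 258/55]
step 1: x' = [-4387/7863, 1888/2621], P' = [10949/7863 3142/2621; 3142/2621 8160/2621]
step 2: x' = [-117216/154225, -430263/771125], P' = [42863/30845 186654/154225; 186654/154225 2405472/771125]

step 0: x̄ = F·x = [2, 0]
step 0: P̄ = F·P·Fᵀ + Q = [22 -3; -3 6]
step 0: y = z − H·x̄ = [3]
step 0: S = H·P̄·Hᵀ + R = [110]
step 0: K = P̄·Hᵀ·S⁻¹ = [-47/110; 6/55]
step 0: x' = x̄ + K·y = [79/110, 18/55]
step 0: P' = (I − K·H)·P̄ = [211/110 117/55; 117/55 258/55]
step 1: x̄ = F·x = [97/55, -18/55]
step 1: P̄ = F·P·Fᵀ + Q = [1313/55 -492/55; -492/55 423/55]
step 1: y = z − H·x̄ = [322/55]
step 1: S = H·P̄·Hᵀ + R = [7863/55]
step 1: K = P̄·Hᵀ·S⁻¹ = [-3118/7863; 469/2621]
step 1: x' = x̄ + K·y = [-4387/7863, 1888/2621]
step 1: P' = (I − K·H)·P̄ = [10949/7863 3142/2621; 3142/2621 8160/2621]
step 2: x̄ = F·x = [-3110/7863, -1888/2621]
step 2: P̄ = F·P·Fᵀ + Q = [129569/7863 -14444/2621; -14444/2621 16023/2621]
step 2: y = z − H·x̄ = [7307/7863]
step 2: S = H·P̄·Hᵀ + R = [771125/7863]
step 2: K = P̄·Hᵀ·S⁻¹ = [-60494/154225; 134733/771125]
step 2: x' = x̄ + K·y = [-117216/154225, -430263/771125]
step 2: P' = (I − K·H)·P̄ = [42863/30845 186654/154225; 186654/154225 2405472/771125]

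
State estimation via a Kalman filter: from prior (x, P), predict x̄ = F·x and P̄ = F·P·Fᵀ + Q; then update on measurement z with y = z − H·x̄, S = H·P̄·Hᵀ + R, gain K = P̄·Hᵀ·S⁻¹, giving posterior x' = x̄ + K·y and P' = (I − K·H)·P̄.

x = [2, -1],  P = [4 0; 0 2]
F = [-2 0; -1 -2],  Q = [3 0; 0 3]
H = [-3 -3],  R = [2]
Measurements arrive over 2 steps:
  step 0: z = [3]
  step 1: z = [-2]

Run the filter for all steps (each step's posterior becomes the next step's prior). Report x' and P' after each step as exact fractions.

step 0: x̄ = F·x = [-4, 0]
step 0: P̄ = F·P·Fᵀ + Q = [19 8; 8 15]
step 0: y = z − H·x̄ = [-9]
step 0: S = H·P̄·Hᵀ + R = [452]
step 0: K = P̄·Hᵀ·S⁻¹ = [-81/452; -69/452]
step 0: x' = x̄ + K·y = [-1079/452, 621/452]
step 0: P' = (I − K·H)·P̄ = [2027/452 -1973/452; -1973/452 2019/452]
step 1: x̄ = F·x = [1079/226, -163/452]
step 1: P̄ = F·P·Fᵀ + Q = [2366/113 -1919/226; -1919/226 3567/452]
step 1: y = z − H·x̄ = [5081/452]
step 1: S = H·P̄·Hᵀ + R = [49099/452]
step 1: K = P̄·Hᵀ·S⁻¹ = [-16878/49099; 813/49099]
step 1: x' = x̄ + K·y = [44687/49099, -8567/49099]
step 1: P' = (I − K·H)·P̄ = [397801/49099 -386549/49099; -386549/49099 386007/49099]

step 0: x' = [-1079/452, 621/452], P' = [2027/452 -1973/452; -1973/452 2019/452]
step 1: x' = [44687/49099, -8567/49099], P' = [397801/49099 -386549/49099; -386549/49099 386007/49099]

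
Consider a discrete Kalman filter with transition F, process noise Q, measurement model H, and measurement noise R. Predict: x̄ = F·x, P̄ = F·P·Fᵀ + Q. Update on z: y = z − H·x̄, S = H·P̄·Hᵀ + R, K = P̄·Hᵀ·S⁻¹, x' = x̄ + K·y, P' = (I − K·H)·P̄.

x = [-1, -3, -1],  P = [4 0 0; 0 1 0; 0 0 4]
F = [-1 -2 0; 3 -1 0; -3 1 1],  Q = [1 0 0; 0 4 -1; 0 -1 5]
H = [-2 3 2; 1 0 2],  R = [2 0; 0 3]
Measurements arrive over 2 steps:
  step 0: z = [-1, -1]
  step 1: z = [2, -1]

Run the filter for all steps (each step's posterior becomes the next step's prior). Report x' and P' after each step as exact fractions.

step 0: x' = [9947/2054, 34494/7189, -3034/1027], P' = [15499/4108 7451/2054 -3667/2054; 7451/2054 28995/7189 -2267/1027; -3667/2054 -2267/1027 1621/1027]
step 1: x' = [-300441941/338056552, 43266009/169028276, -84509977/338056552], P' = [1758635779/676113104 767375953/338056552 -641493521/676113104; 767375953/338056552 420974147/169028276 -431585099/338056552; -641493521/676113104 -431585099/338056552 693807403/676113104]

step 0: x̄ = F·x = [7, 0, -1]
step 0: P̄ = F·P·Fᵀ + Q = [9 -10 10; -10 41 -38; 10 -38 46]
step 0: y = z − H·x̄ = [15, -6]
step 0: S = H·P̄·Hᵀ + R = [175 -112; -112 236]
step 0: K = P̄·Hᵀ·S⁻¹ = [-120/1027 277/4108; 1545/7189 -539/2054; 54/1027 939/2054]
step 0: x' = x̄ + K·y = [9947/2054, 34494/7189, -3034/1027]
step 0: P' = (I − K·H)·P̄ = [15499/4108 7451/2054 -3667/2054; 7451/2054 28995/7189 -2267/1027; -3667/2054 -2267/1027 1621/1027]
step 1: x̄ = F·x = [-207605/14378, 139899/14378, -182375/14378]
step 1: P̄ = F·P·Fᵀ + Q = [1018425/28756 -615089/28756 793379/28756; -615089/28756 581557/28756 -585827/28756; 793379/28756 -585827/28756 836777/28756]
step 1: y = z − H·x̄ = [-441401/14378, 1009/26]
step 1: S = H·P̄·Hᵀ + R = [6716445/28756 -10193/52; -10193/52 13789/52]
step 1: K = P̄·Hᵀ·S⁻¹ = [-98001441/676113104 158549579/676113104; 63961389/338056552 -31931415/338056552; 40545627/676113104 248707095/676113104]
step 1: x' = x̄ + K·y = [-300441941/338056552, 43266009/169028276, -84509977/338056552]
step 1: P' = (I − K·H)·P̄ = [1758635779/676113104 767375953/338056552 -641493521/676113104; 767375953/338056552 420974147/169028276 -431585099/338056552; -641493521/676113104 -431585099/338056552 693807403/676113104]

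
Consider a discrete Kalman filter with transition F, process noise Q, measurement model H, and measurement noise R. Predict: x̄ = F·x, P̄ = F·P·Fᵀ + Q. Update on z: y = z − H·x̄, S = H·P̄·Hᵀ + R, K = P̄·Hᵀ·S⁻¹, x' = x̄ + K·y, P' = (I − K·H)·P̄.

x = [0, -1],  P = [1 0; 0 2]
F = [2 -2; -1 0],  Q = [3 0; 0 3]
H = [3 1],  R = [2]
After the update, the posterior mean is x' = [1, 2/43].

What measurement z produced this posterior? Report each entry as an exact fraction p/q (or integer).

z = [3]

x̄ = F·x = [2, 0]
P̄ = F·P·Fᵀ + Q = [15 -2; -2 4]
S = H·P̄·Hᵀ + R = [129]
K = P̄·Hᵀ·S⁻¹ = [1/3; -2/129]
x' − x̄ = [-1, 2/43] = K·y
y = (KᵀK)⁻¹·Kᵀ·(x' − x̄) = [-3]
z = y + H·x̄ = [-3] + [6] = [3]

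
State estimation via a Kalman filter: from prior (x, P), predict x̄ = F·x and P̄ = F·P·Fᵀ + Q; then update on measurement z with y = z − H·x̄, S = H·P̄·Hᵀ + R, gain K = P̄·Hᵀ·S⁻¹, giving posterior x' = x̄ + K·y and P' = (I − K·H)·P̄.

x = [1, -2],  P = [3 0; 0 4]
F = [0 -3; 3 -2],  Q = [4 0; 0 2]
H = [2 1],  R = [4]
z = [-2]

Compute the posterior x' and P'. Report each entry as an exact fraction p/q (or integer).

x̄ = F·x = [6, 7]
P̄ = F·P·Fᵀ + Q = [40 24; 24 45]
y = z − H·x̄ = [-21]
S = H·P̄·Hᵀ + R = [305]
K = P̄·Hᵀ·S⁻¹ = [104/305; 93/305]
x' = x̄ + K·y = [-354/305, 182/305]
P' = (I − K·H)·P̄ = [1384/305 -2352/305; -2352/305 5076/305]

x' = [-354/305, 182/305]
P' = [1384/305 -2352/305; -2352/305 5076/305]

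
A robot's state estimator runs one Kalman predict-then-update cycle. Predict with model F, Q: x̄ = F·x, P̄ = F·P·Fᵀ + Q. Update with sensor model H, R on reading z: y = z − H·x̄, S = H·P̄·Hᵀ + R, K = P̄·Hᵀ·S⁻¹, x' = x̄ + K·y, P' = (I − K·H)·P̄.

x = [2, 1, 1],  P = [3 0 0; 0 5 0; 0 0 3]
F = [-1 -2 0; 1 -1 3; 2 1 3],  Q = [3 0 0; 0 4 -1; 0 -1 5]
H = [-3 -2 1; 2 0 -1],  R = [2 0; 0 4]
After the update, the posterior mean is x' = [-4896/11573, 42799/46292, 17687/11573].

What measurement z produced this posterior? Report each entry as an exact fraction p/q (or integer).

x̄ = F·x = [-4, 4, 8]
P̄ = F·P·Fᵀ + Q = [26 7 -16; 7 39 27; -16 27 49]
S = H·P̄·Hᵀ + R = [513 -259; -259 221]
K = P̄·Hᵀ·S⁻¹ = [-1564/11573 1728/11573; -19279/46292 -25317/46292; -2869/11573 -7604/11573]
x' − x̄ = [41396/11573, -142369/46292, -74897/11573] = K·y
y = (KᵀK)⁻¹·Kᵀ·(x' − x̄) = [-11, 14]
z = y + H·x̄ = [-11, 14] + [12, -16] = [1, -2]

z = [1, -2]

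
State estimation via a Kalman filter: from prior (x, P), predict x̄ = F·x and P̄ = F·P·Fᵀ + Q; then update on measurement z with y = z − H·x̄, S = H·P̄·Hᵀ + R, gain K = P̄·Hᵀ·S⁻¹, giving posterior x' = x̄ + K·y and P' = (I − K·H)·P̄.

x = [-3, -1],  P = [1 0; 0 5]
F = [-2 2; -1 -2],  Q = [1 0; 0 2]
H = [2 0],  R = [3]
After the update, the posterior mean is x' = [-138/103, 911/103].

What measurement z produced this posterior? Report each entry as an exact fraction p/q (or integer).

x̄ = F·x = [4, 5]
P̄ = F·P·Fᵀ + Q = [25 -18; -18 23]
S = H·P̄·Hᵀ + R = [103]
K = P̄·Hᵀ·S⁻¹ = [50/103; -36/103]
x' − x̄ = [-550/103, 396/103] = K·y
y = (KᵀK)⁻¹·Kᵀ·(x' − x̄) = [-11]
z = y + H·x̄ = [-11] + [8] = [-3]

z = [-3]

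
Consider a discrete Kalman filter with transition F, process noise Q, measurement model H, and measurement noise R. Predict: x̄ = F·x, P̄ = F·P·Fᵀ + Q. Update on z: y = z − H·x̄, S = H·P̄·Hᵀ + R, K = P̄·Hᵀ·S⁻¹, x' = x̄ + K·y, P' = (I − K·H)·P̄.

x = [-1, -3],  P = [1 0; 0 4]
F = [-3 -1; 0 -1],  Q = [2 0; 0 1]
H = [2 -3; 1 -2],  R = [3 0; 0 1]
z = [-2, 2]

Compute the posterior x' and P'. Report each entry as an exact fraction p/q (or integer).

x̄ = F·x = [6, 3]
P̄ = F·P·Fᵀ + Q = [15 4; 4 5]
y = z − H·x̄ = [-5, 2]
S = H·P̄·Hᵀ + R = [60 32; 32 20]
K = P̄·Hᵀ·S⁻¹ = [17/22 -39/44; 13/44 -17/22]
x' = x̄ + K·y = [4/11, -1/44]
P' = (I − K·H)·P̄ = [321/44 45/11; 45/11 107/44]

x' = [4/11, -1/44]
P' = [321/44 45/11; 45/11 107/44]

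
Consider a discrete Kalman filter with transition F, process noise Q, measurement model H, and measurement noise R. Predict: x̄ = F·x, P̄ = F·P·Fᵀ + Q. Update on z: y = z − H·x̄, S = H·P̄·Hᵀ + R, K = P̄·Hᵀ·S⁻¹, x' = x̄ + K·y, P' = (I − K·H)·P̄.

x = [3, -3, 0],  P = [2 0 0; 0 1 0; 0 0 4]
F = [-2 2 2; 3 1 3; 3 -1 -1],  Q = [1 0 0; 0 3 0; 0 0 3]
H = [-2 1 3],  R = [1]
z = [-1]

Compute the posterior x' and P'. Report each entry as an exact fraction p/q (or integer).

x' = [-394/647, 867/647, -745/647]
P' = [6663/647 14008/647 -264/647; 14008/647 35501/647 -2480/647; -264/647 -2480/647 693/647]

x̄ = F·x = [-12, 6, 12]
P̄ = F·P·Fᵀ + Q = [29 14 -22; 14 58 5; -22 5 26]
y = z − H·x̄ = [-67]
S = H·P̄·Hᵀ + R = [647]
K = P̄·Hᵀ·S⁻¹ = [-110/647; 45/647; 127/647]
x' = x̄ + K·y = [-394/647, 867/647, -745/647]
P' = (I − K·H)·P̄ = [6663/647 14008/647 -264/647; 14008/647 35501/647 -2480/647; -264/647 -2480/647 693/647]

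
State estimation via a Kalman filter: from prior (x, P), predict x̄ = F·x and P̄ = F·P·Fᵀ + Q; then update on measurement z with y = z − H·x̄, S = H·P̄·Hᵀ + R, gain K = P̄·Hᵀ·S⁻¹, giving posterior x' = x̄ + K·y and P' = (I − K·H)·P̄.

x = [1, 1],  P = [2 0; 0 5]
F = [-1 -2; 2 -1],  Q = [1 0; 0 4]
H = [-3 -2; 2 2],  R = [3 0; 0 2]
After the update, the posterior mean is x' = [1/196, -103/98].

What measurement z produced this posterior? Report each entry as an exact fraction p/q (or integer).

x̄ = F·x = [-3, 1]
P̄ = F·P·Fᵀ + Q = [23 6; 6 17]
S = H·P̄·Hᵀ + R = [350 -266; -266 210]
K = P̄·Hᵀ·S⁻¹ = [-113/196 -89/196; 47/98 81/98]
x' − x̄ = [589/196, -201/98] = K·y
y = (KᵀK)⁻¹·Kᵀ·(x' − x̄) = [-6, 1]
z = y + H·x̄ = [-6, 1] + [7, -4] = [1, -3]

z = [1, -3]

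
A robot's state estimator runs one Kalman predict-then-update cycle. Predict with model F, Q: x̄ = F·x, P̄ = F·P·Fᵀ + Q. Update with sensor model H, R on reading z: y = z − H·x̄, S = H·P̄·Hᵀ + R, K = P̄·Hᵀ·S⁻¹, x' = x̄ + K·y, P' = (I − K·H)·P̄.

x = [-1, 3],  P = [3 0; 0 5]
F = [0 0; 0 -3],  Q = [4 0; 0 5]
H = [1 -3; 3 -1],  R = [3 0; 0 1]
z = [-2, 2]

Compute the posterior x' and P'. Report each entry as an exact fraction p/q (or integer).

x' = [4144/4505, 2353/2703]
P' = [804/4505 160/901; 160/901 1150/2703]

x̄ = F·x = [0, -9]
P̄ = F·P·Fᵀ + Q = [4 0; 0 50]
y = z − H·x̄ = [-29, -7]
S = H·P̄·Hᵀ + R = [457 162; 162 87]
K = P̄·Hᵀ·S⁻¹ = [-532/4505 1612/4505; -330/901 290/2703]
x' = x̄ + K·y = [4144/4505, 2353/2703]
P' = (I − K·H)·P̄ = [804/4505 160/901; 160/901 1150/2703]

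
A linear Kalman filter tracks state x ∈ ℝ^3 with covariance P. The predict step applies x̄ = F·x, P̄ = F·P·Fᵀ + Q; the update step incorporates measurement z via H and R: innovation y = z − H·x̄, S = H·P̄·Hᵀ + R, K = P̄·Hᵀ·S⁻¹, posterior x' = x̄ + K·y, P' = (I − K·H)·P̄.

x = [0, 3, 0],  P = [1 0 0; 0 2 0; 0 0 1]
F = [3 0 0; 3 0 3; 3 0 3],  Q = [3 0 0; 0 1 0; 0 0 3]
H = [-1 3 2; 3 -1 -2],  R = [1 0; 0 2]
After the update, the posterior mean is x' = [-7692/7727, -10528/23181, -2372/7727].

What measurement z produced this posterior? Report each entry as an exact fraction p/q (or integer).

z = [-1, -2]

x̄ = F·x = [0, 0, 0]
P̄ = F·P·Fᵀ + Q = [12 9 9; 9 19 18; 9 18 21]
S = H·P̄·Hᵀ + R = [394 -159; -159 123]
K = P̄·Hᵀ·S⁻¹ = [1830/7727 2931/7727; 1960/7727 2324/23181; 1818/7727 277/7727]
x' − x̄ = [-7692/7727, -10528/23181, -2372/7727] = K·y
y = (KᵀK)⁻¹·Kᵀ·(x' − x̄) = [-1, -2]
z = y + H·x̄ = [-1, -2] + [0, 0] = [-1, -2]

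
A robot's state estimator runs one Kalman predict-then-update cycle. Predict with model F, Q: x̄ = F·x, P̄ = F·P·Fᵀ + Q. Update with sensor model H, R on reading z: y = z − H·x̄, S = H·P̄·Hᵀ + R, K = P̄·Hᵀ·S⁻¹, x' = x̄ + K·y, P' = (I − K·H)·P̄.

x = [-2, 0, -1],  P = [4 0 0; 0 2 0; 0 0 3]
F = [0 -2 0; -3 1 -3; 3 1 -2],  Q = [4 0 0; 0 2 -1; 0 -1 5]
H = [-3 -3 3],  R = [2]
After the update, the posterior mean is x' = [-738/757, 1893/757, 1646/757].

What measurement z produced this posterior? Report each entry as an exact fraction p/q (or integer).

x̄ = F·x = [0, 9, -4]
P̄ = F·P·Fᵀ + Q = [12 -4 -4; -4 67 -17; -4 -17 55]
S = H·P̄·Hᵀ + R = [1514]
K = P̄·Hᵀ·S⁻¹ = [-18/757; -120/757; 114/757]
x' − x̄ = [-738/757, -4920/757, 4674/757] = K·y
y = (KᵀK)⁻¹·Kᵀ·(x' − x̄) = [41]
z = y + H·x̄ = [41] + [-39] = [2]

z = [2]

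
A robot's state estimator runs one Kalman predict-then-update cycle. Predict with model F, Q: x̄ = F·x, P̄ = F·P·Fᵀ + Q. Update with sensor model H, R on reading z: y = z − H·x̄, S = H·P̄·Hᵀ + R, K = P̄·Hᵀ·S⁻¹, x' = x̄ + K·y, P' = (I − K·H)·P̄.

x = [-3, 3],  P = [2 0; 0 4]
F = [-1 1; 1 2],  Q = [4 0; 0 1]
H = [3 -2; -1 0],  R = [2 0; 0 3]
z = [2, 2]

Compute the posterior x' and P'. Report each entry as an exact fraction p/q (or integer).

x' = [-1/11, -37/33]
P' = [159/77 234/77; 234/77 1145/231]

x̄ = F·x = [6, 3]
P̄ = F·P·Fᵀ + Q = [10 6; 6 19]
y = z − H·x̄ = [-10, 8]
S = H·P̄·Hᵀ + R = [96 -18; -18 13]
K = P̄·Hᵀ·S⁻¹ = [9/154 -53/77; -92/231 -78/77]
x' = x̄ + K·y = [-1/11, -37/33]
P' = (I − K·H)·P̄ = [159/77 234/77; 234/77 1145/231]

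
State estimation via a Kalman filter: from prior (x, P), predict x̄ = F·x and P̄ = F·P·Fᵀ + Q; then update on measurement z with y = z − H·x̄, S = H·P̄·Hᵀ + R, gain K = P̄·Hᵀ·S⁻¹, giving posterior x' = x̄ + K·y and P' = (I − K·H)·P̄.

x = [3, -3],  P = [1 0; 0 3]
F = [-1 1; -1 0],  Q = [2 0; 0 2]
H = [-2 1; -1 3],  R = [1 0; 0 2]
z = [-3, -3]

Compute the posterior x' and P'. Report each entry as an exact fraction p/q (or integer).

x' = [81/125, -126/125]
P' = [199/500 121/500; 121/500 159/500]

x̄ = F·x = [-6, -3]
P̄ = F·P·Fᵀ + Q = [6 1; 1 3]
y = z − H·x̄ = [-12, 0]
S = H·P̄·Hᵀ + R = [24 14; 14 29]
K = P̄·Hᵀ·S⁻¹ = [-277/500 41/250; -83/500 89/250]
x' = x̄ + K·y = [81/125, -126/125]
P' = (I − K·H)·P̄ = [199/500 121/500; 121/500 159/500]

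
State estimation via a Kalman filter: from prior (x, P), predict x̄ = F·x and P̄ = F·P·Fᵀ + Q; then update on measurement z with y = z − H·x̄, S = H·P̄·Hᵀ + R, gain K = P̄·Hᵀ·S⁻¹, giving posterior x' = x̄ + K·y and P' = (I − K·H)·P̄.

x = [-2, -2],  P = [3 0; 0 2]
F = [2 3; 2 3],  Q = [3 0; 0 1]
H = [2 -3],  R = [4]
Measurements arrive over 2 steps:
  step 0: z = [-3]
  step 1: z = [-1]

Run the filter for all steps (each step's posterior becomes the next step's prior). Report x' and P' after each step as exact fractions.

step 0: x' = [-238/55, -11/5], P' = [1239/55 78/5; 78/5 56/5]
step 1: x' = [-5543/22171, 2503/22171], P' = [833985/22171 583278/22171; 583278/22171 416800/22171]

step 0: x̄ = F·x = [-10, -10]
step 0: P̄ = F·P·Fᵀ + Q = [33 30; 30 31]
step 0: y = z − H·x̄ = [-13]
step 0: S = H·P̄·Hᵀ + R = [55]
step 0: K = P̄·Hᵀ·S⁻¹ = [-24/55; -3/5]
step 0: x' = x̄ + K·y = [-238/55, -11/5]
step 0: P' = (I − K·H)·P̄ = [1239/55 78/5; 78/5 56/5]
step 1: x̄ = F·x = [-839/55, -839/55]
step 1: P̄ = F·P·Fᵀ + Q = [20961/55 20796/55; 20796/55 20851/55]
step 1: y = z − H·x̄ = [-894/55]
step 1: S = H·P̄·Hᵀ + R = [22171/55]
step 1: K = P̄·Hᵀ·S⁻¹ = [-20466/22171; -20961/22171]
step 1: x' = x̄ + K·y = [-5543/22171, 2503/22171]
step 1: P' = (I − K·H)·P̄ = [833985/22171 583278/22171; 583278/22171 416800/22171]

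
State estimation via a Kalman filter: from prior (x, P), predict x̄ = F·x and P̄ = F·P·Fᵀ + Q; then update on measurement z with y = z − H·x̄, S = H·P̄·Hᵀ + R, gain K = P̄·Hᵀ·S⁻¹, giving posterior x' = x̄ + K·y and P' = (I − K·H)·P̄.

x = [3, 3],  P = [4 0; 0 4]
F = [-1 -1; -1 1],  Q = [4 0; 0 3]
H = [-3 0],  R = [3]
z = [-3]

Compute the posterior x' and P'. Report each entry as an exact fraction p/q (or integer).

x̄ = F·x = [-6, 0]
P̄ = F·P·Fᵀ + Q = [12 0; 0 11]
y = z − H·x̄ = [-21]
S = H·P̄·Hᵀ + R = [111]
K = P̄·Hᵀ·S⁻¹ = [-12/37; 0]
x' = x̄ + K·y = [30/37, 0]
P' = (I − K·H)·P̄ = [12/37 0; 0 11]

x' = [30/37, 0]
P' = [12/37 0; 0 11]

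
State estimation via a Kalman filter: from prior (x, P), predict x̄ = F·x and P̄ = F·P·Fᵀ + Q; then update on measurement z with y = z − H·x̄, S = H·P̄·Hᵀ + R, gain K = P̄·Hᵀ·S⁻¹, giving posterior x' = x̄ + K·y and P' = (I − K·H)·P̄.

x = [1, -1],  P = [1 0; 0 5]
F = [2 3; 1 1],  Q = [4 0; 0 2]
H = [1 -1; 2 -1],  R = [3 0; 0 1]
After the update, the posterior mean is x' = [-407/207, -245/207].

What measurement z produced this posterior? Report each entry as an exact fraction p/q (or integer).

x̄ = F·x = [-1, 0]
P̄ = F·P·Fᵀ + Q = [53 17; 17 8]
S = H·P̄·Hᵀ + R = [30 63; 63 153]
K = P̄·Hᵀ·S⁻¹ = [-11/69 134/207; -29/69 71/207]
x' − x̄ = [-200/207, -245/207] = K·y
y = (KᵀK)⁻¹·Kᵀ·(x' − x̄) = [2, -1]
z = y + H·x̄ = [2, -1] + [-1, -2] = [1, -3]

z = [1, -3]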